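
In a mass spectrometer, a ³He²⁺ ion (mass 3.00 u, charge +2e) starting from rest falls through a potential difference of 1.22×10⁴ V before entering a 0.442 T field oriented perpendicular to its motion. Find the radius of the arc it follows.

r ≈ 0.0441 m

Acceleration: |q|V = ½mv² ⇒ v = √(2|q|V/m) = √(2·3.204×10⁻¹⁹·1.22×10⁴/4.983×10⁻²⁷) ≈ 1.253×10⁶ m/s.
In the field: r = mv/(|q|B) = (4.983×10⁻²⁷)(1.253×10⁶)/((3.204×10⁻¹⁹)(0.442)) ≈ 0.0441 m.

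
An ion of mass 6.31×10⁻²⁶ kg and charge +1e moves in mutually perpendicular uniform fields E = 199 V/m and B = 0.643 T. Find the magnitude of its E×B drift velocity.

v_d ≈ 309 m/s

In crossed fields the guiding centre drifts at v_d = |E×B|/B² = E/B, independent of charge and mass.
v_d = 199/0.643 = 309 m/s.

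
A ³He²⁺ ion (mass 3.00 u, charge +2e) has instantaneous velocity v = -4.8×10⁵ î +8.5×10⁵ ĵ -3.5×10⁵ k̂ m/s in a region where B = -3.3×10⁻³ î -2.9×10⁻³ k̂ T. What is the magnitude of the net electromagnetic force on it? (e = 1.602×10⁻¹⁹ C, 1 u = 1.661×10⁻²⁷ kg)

v×B = (-2460, -237, 2800) N/C.
F = q v×B = (3.204×10⁻¹⁹ C)·(-2460, -237, 2800) = (-7.90×10⁻¹⁶, -7.59×10⁻¹⁷, 8.99×10⁻¹⁶) N.
|F| = 1.20×10⁻¹⁵ N.

|F| ≈ 1.20×10⁻¹⁵ N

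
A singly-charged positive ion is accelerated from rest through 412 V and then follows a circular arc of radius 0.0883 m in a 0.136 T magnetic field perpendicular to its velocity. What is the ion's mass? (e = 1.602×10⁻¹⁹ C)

m ≈ 2.80×10⁻²⁶ kg

Combine |q|V = ½mv² and r = mv/(|q|B): eliminate v to get m = qB²r²/(2V).
m = (1.602×10⁻¹⁹)(0.136)²(0.0883)²/(2·412) ≈ 2.80×10⁻²⁶ kg.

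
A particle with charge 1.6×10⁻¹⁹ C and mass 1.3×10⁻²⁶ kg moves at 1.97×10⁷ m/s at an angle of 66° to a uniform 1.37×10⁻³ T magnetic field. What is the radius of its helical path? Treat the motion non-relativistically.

v⊥ = v sinθ = 1.97×10⁷·sin66° ≈ 1.800×10⁷ m/s.
r = m v⊥/(|q|B) = (1.3×10⁻²⁶)(1.800×10⁷)/((1.6×10⁻¹⁹)(1.37×10⁻³)) ≈ 1070 m.

r ≈ 1070 m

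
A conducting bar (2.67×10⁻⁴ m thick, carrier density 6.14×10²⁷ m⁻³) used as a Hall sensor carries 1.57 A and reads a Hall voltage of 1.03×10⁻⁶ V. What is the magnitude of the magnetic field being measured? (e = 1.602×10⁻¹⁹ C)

B ≈ 0.172 T

From V_H = IB/(n e t), B = V_H n e t / I.
B = (1.03×10⁻⁶)(6.14×10²⁷)(1.602×10⁻¹⁹)(2.67×10⁻⁴)/1.57 ≈ 0.172 T.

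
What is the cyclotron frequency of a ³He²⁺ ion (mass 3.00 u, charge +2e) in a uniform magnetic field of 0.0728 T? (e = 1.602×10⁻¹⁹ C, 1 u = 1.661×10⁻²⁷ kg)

f = |q|B/(2πm).
f = (3.204×10⁻¹⁹)(0.0728)/(2π·4.983×10⁻²⁷) ≈ 7.45×10⁵ Hz.

f ≈ 7.45×10⁵ Hz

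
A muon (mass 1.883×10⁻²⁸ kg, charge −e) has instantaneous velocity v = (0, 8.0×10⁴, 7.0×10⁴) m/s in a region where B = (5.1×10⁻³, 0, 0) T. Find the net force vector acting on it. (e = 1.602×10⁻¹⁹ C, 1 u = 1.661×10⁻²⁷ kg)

F ≈ (0, -5.72×10⁻¹⁷, 6.54×10⁻¹⁷) N

v×B = (0, 357, -408) N/C.
F = q v×B = (−1.602×10⁻¹⁹ C)·(0, 357, -408) = (0, -5.72×10⁻¹⁷, 6.54×10⁻¹⁷) N.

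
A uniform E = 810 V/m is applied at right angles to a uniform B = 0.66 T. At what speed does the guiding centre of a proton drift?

In crossed fields the guiding centre drifts at v_d = |E×B|/B² = E/B, independent of charge and mass.
v_d = 810/0.66 = 1200 m/s.

v_d ≈ 1200 m/s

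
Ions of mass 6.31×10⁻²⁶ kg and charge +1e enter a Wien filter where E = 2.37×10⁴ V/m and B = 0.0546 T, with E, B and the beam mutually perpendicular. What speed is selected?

v = 4.34×10⁵ m/s

Zero net Lorentz force requires |qE| = |q v×B|, i.e. E = vB.
v = E/B = 2.37×10⁴/0.0546 = 4.34×10⁵ m/s.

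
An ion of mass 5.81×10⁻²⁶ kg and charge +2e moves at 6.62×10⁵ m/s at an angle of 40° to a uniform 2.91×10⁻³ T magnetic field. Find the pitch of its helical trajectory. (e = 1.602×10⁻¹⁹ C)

p ≈ 199 m

v∥ = v cosθ = 6.62×10⁵·cos40° ≈ 5.071×10⁵ m/s.
T = 2πm/(|q|B) = 2π(5.81×10⁻²⁶)/((3.204×10⁻¹⁹)(2.91×10⁻³)) ≈ 3.915×10⁻⁴ s.
pitch = v∥ T = (5.071×10⁵)(3.915×10⁻⁴) ≈ 199 m.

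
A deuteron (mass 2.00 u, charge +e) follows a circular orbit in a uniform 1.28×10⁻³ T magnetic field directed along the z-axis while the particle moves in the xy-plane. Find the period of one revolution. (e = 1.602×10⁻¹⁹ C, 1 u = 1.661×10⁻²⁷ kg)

The cyclotron period depends only on m, q, B: T = 2πm/(|q|B).
T = 2π(3.322×10⁻²⁷)/((1.602×10⁻¹⁹)(1.28×10⁻³)) ≈ 1.02×10⁻⁴ s.

T ≈ 1.02×10⁻⁴ s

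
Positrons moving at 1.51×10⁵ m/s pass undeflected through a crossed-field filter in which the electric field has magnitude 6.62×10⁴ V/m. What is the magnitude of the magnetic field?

Balance of forces in the selector: qE = qvB ⇒ B = E/v.
B = 6.62×10⁴/1.51×10⁵ = 0.438 T.

B = 0.438 T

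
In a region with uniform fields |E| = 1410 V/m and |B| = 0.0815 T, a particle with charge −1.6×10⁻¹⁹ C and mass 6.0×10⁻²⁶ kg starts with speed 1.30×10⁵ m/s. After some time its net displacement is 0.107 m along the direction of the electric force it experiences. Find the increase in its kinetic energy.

The magnetic force is always ⟂ v and does no work; only the electric force changes KE.
ΔKE = F_E · d = |q|E d = (1.6×10⁻¹⁹)(1410)(0.107) ≈ 2.41×10⁻¹⁷ J.

ΔKE ≈ 2.41×10⁻¹⁷ J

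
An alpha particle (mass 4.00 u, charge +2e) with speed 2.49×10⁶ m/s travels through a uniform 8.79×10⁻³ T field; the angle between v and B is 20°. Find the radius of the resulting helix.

v⊥ = v sinθ = 2.49×10⁶·sin20° ≈ 8.516×10⁵ m/s.
r = m v⊥/(|q|B) = (6.644×10⁻²⁷)(8.516×10⁵)/((3.204×10⁻¹⁹)(8.79×10⁻³)) ≈ 2.01 m.

r ≈ 2.01 m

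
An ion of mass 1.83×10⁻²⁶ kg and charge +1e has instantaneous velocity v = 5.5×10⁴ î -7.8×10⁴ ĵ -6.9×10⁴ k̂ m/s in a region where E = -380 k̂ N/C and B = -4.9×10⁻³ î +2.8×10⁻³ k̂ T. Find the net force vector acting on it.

F ≈ (-3.50×10⁻¹⁷, 2.95×10⁻¹⁷, -1.22×10⁻¹⁶) N

v×B = (-218, 184, -382) N/C.
E + v×B = (-218, 184, -762) N/C.
F = q(E + v×B) = (1.602×10⁻¹⁹ C)·(-218, 184, -762) = (-3.50×10⁻¹⁷, 2.95×10⁻¹⁷, -1.22×10⁻¹⁶) N.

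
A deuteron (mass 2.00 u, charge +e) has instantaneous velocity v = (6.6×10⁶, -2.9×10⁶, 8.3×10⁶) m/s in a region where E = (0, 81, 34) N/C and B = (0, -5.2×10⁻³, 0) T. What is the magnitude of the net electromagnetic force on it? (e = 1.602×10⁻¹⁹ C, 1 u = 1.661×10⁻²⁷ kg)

|F| ≈ 8.83×10⁻¹⁵ N

v×B = (4.32×10⁴, 0, -3.43×10⁴) N/C.
E + v×B = (4.32×10⁴, 81.0, -3.43×10⁴) N/C.
F = q(E + v×B) = (1.602×10⁻¹⁹ C)·(4.32×10⁴, 81.0, -3.43×10⁴) = (6.91×10⁻¹⁵, 1.30×10⁻¹⁷, -5.49×10⁻¹⁵) N.
|F| = 8.83×10⁻¹⁵ N.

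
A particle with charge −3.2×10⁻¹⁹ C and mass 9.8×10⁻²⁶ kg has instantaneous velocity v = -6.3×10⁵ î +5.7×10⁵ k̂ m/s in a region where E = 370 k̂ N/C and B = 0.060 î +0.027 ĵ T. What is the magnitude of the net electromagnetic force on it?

v×B = (-1.54×10⁴, 3.42×10⁴, -1.70×10⁴) N/C.
E + v×B = (-1.54×10⁴, 3.42×10⁴, -1.66×10⁴) N/C.
F = q(E + v×B) = (−3.2×10⁻¹⁹ C)·(-1.54×10⁴, 3.42×10⁴, -1.66×10⁴) = (4.92×10⁻¹⁵, -1.09×10⁻¹⁴, 5.32×10⁻¹⁵) N.
|F| = 1.31×10⁻¹⁴ N.

|F| ≈ 1.31×10⁻¹⁴ N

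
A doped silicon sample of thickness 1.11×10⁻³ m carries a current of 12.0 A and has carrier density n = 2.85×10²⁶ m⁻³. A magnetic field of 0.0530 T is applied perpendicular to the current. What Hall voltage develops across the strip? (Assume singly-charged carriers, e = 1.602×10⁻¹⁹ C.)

V_H ≈ 1.25×10⁻⁵ V

V_H = IB/(n e t).
V_H = (12.0)(0.0530)/((2.85×10²⁶)(1.602×10⁻¹⁹)(1.11×10⁻³)) ≈ 1.25×10⁻⁵ V.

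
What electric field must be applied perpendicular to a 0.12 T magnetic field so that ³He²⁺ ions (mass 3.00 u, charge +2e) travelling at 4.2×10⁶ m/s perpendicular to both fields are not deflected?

For straight-line motion qE = qvB, so E = vB.
E = 4.2×10⁶ × 0.12 = 5.0×10⁵ V/m.

E = 5.0×10⁵ V/m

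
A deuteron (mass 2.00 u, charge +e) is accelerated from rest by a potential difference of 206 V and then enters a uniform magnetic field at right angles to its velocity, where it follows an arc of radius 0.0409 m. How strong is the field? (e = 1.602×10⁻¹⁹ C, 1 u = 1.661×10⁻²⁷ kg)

B ≈ 0.0715 T

v = √(2|q|V/m) = √(2·1.602×10⁻¹⁹·206/3.322×10⁻²⁷) ≈ 1.410×10⁵ m/s.
B = mv/(|q|r) = (3.322×10⁻²⁷)(1.410×10⁵)/((1.602×10⁻¹⁹)(0.0409)) ≈ 0.0715 T.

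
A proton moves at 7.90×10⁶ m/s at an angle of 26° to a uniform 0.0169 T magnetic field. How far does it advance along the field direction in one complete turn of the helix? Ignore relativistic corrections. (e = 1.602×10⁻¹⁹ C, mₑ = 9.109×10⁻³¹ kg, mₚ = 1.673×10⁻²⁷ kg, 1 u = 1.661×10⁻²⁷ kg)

v∥ = v cosθ = 7.90×10⁶·cos26° ≈ 7.100×10⁶ m/s.
T = 2πm/(|q|B) = 2π(1.673×10⁻²⁷)/((1.602×10⁻¹⁹)(0.0169)) ≈ 3.883×10⁻⁶ s.
pitch = v∥ T = (7.100×10⁶)(3.883×10⁻⁶) ≈ 27.6 m.

p ≈ 27.6 m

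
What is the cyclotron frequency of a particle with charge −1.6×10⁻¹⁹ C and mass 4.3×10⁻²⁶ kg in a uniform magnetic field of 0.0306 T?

f = |q|B/(2πm).
f = (1.6×10⁻¹⁹)(0.0306)/(2π·4.3×10⁻²⁶) ≈ 1.81×10⁴ Hz.

f ≈ 1.81×10⁴ Hz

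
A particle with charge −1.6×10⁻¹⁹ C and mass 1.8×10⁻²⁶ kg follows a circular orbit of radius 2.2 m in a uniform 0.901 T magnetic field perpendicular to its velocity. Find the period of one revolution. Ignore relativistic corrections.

The cyclotron period depends only on m, q, B: T = 2πm/(|q|B).
T = 2π(1.8×10⁻²⁶)/((1.6×10⁻¹⁹)(0.901)) ≈ 7.85×10⁻⁷ s.

T ≈ 7.85×10⁻⁷ s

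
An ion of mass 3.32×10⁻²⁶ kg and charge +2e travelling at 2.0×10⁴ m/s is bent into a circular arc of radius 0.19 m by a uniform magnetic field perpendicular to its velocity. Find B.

From |q|vB = mv²/r, B = mv/(|q|r).
B = (3.32×10⁻²⁶)(2.0×10⁴)/((3.204×10⁻¹⁹)(0.19)) ≈ 0.011 T.

B ≈ 0.011 T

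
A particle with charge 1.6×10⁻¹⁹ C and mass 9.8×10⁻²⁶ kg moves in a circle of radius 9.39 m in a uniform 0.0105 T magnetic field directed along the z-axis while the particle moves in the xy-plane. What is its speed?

v ≈ 1.61×10⁵ m/s

From |q|vB = mv²/r, v = |q|Br/m.
v = (1.6×10⁻¹⁹)(0.0105)(9.39)/9.8×10⁻²⁶ ≈ 1.61×10⁵ m/s.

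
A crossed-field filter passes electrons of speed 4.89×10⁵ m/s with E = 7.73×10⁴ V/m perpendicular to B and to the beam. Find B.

B = 0.158 T

Balance of forces in the selector: qE = qvB ⇒ B = E/v.
B = 7.73×10⁴/4.89×10⁵ = 0.158 T.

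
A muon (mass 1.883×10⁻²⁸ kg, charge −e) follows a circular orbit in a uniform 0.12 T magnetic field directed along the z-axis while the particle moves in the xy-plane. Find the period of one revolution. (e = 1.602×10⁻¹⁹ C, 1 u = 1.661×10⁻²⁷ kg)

The cyclotron period depends only on m, q, B: T = 2πm/(|q|B).
T = 2π(1.883×10⁻²⁸)/((1.602×10⁻¹⁹)(0.12)) ≈ 6.2×10⁻⁸ s.

T ≈ 6.2×10⁻⁸ s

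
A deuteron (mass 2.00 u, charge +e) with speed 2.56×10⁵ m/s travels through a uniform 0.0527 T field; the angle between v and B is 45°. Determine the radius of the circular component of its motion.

v⊥ = v sinθ = 2.56×10⁵·sin45° ≈ 1.810×10⁵ m/s.
r = m v⊥/(|q|B) = (3.322×10⁻²⁷)(1.810×10⁵)/((1.602×10⁻¹⁹)(0.0527)) ≈ 0.0712 m.

r ≈ 0.0712 m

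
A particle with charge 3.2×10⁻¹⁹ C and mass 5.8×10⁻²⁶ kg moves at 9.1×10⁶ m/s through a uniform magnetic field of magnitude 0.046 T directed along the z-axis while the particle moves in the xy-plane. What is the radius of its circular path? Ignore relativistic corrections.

The magnetic force provides the centripetal force: |q|vB = mv²/r.
r = mv/(|q|B) = (5.8×10⁻²⁶)(9.1×10⁶)/((3.2×10⁻¹⁹)(0.046)) ≈ 36 m.

r ≈ 36 m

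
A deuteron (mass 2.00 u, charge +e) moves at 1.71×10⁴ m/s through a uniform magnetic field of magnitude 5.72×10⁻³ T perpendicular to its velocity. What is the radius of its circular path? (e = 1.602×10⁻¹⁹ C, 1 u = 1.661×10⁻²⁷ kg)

The magnetic force provides the centripetal force: |q|vB = mv²/r.
r = mv/(|q|B) = (3.322×10⁻²⁷)(1.71×10⁴)/((1.602×10⁻¹⁹)(5.72×10⁻³)) ≈ 0.0620 m.

r ≈ 0.0620 m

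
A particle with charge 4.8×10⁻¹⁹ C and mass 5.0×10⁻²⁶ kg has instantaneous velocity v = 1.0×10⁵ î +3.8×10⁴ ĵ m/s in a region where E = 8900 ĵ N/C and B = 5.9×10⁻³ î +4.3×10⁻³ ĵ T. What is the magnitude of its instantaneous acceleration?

v×B = (0, 0, 206) N/C.
E + v×B = (0, 8900, 206) N/C.
F = q(E + v×B) = (4.8×10⁻¹⁹ C)·(0, 8900, 206) = (0, 4.27×10⁻¹⁵, 9.88×10⁻¹⁷) N.
|a| = |F|/m = 4.273×10⁻¹⁵/5.0×10⁻²⁶ ≈ 8.55×10¹⁰ m/s².

|a| ≈ 8.55×10¹⁰ m/s²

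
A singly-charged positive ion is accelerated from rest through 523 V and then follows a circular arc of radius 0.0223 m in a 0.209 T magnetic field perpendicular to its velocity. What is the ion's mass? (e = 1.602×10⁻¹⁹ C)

Combine |q|V = ½mv² and r = mv/(|q|B): eliminate v to get m = qB²r²/(2V).
m = (1.602×10⁻¹⁹)(0.209)²(0.0223)²/(2·523) ≈ 3.33×10⁻²⁷ kg.

m ≈ 3.33×10⁻²⁷ kg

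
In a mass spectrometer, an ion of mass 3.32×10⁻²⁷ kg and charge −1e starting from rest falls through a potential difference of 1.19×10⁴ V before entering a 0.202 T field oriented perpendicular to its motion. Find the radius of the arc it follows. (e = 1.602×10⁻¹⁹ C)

r ≈ 0.110 m

Acceleration: |q|V = ½mv² ⇒ v = √(2|q|V/m) = √(2·1.602×10⁻¹⁹·1.19×10⁴/3.32×10⁻²⁷) ≈ 1.072×10⁶ m/s.
In the field: r = mv/(|q|B) = (3.32×10⁻²⁷)(1.072×10⁶)/((1.602×10⁻¹⁹)(0.202)) ≈ 0.110 m.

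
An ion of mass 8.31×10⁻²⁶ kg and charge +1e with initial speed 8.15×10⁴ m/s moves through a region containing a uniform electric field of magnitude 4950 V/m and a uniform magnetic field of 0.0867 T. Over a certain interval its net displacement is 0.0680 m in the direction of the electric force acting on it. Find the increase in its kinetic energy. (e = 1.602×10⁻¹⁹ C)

The magnetic force is always ⟂ v and does no work; only the electric force changes KE.
ΔKE = F_E · d = |q|E d = (1.602×10⁻¹⁹)(4950)(0.0680) ≈ 5.39×10⁻¹⁷ J.

ΔKE ≈ 5.39×10⁻¹⁷ J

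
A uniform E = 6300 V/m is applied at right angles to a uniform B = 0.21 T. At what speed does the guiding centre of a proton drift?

v_d ≈ 3.0×10⁴ m/s

The steady drift has the magnetic force balancing the electric force, so v_d = E/B.
v_d = 6300/0.21 = 3.0×10⁴ m/s.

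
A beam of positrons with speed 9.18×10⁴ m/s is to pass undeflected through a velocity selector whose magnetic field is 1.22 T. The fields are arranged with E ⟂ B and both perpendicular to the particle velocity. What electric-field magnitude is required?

E = 1.12×10⁵ V/m

For straight-line motion qE = qvB, so E = vB.
E = 9.18×10⁴ × 1.22 = 1.12×10⁵ V/m.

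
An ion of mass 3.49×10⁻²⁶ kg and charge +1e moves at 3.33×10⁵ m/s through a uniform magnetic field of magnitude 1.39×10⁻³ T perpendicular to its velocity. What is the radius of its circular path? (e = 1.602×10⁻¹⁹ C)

r ≈ 52.2 m

The magnetic force provides the centripetal force: |q|vB = mv²/r.
r = mv/(|q|B) = (3.49×10⁻²⁶)(3.33×10⁵)/((1.602×10⁻¹⁹)(1.39×10⁻³)) ≈ 52.2 m.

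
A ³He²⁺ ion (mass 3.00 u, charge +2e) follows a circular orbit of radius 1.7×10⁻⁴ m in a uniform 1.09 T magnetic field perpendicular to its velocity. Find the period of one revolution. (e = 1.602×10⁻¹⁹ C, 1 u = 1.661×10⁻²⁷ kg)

T ≈ 8.97×10⁻⁸ s

The cyclotron period depends only on m, q, B: T = 2πm/(|q|B).
T = 2π(4.983×10⁻²⁷)/((3.204×10⁻¹⁹)(1.09)) ≈ 8.97×10⁻⁸ s.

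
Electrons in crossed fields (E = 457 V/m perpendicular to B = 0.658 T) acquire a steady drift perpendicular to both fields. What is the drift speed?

The steady drift has the magnetic force balancing the electric force, so v_d = E/B.
v_d = 457/0.658 = 695 m/s.

v_d ≈ 695 m/s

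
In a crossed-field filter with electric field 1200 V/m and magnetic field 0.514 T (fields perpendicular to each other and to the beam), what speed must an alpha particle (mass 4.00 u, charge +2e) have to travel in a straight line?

v = 2330 m/s

Zero net Lorentz force requires |qE| = |q v×B|, i.e. E = vB.
v = E/B = 1200/0.514 = 2330 m/s.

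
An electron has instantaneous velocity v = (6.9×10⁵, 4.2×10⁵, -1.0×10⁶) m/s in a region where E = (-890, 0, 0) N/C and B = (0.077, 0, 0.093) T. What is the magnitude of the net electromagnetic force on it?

|F| ≈ 2.40×10⁻¹⁴ N

v×B = (3.91×10⁴, -1.41×10⁵, -3.23×10⁴) N/C.
E + v×B = (3.82×10⁴, -1.41×10⁵, -3.23×10⁴) N/C.
F = q(E + v×B) = (−1.602×10⁻¹⁹ C)·(3.82×10⁴, -1.41×10⁵, -3.23×10⁴) = (-6.11×10⁻¹⁵, 2.26×10⁻¹⁴, 5.18×10⁻¹⁵) N.
|F| = 2.40×10⁻¹⁴ N.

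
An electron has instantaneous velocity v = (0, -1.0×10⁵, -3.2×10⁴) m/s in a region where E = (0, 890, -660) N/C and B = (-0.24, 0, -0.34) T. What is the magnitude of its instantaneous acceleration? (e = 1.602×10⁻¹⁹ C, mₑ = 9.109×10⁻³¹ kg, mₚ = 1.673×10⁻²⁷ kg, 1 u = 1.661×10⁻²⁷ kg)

v×B = (3.40×10⁴, 7680, -2.40×10⁴) N/C.
E + v×B = (3.40×10⁴, 8570, -2.47×10⁴) N/C.
F = q(E + v×B) = (−1.602×10⁻¹⁹ C)·(3.40×10⁴, 8570, -2.47×10⁴) = (-5.45×10⁻¹⁵, -1.37×10⁻¹⁵, 3.95×10⁻¹⁵) N.
|a| = |F|/m = 6.867×10⁻¹⁵/9.109×10⁻³¹ ≈ 7.54×10¹⁵ m/s².

|a| ≈ 7.54×10¹⁵ m/s²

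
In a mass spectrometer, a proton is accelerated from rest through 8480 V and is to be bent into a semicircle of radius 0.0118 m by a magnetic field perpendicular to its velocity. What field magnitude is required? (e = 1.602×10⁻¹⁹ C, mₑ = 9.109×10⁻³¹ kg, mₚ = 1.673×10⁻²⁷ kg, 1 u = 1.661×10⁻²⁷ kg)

v = √(2|q|V/m) = √(2·1.602×10⁻¹⁹·8480/1.673×10⁻²⁷) ≈ 1.274×10⁶ m/s.
B = mv/(|q|r) = (1.673×10⁻²⁷)(1.274×10⁶)/((1.602×10⁻¹⁹)(0.0118)) ≈ 1.13 T.

B ≈ 1.13 T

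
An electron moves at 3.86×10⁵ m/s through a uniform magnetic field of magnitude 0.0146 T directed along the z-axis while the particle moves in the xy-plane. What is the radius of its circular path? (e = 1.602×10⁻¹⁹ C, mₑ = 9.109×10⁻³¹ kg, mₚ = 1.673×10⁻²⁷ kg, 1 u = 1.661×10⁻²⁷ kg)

r ≈ 1.50×10⁻⁴ m

The magnetic force provides the centripetal force: |q|vB = mv²/r.
r = mv/(|q|B) = (9.109×10⁻³¹)(3.86×10⁵)/((1.602×10⁻¹⁹)(0.0146)) ≈ 1.50×10⁻⁴ m.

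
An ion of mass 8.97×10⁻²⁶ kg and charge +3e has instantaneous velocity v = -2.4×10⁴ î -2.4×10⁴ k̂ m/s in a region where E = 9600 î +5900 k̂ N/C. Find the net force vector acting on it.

Only an electric field acts, so F = qE = (4.806×10⁻¹⁹ C)·(9600, 0, 5900) = (4.61×10⁻¹⁵, 0, 2.84×10⁻¹⁵) N.

F ≈ (4.61×10⁻¹⁵, 0, 2.84×10⁻¹⁵) N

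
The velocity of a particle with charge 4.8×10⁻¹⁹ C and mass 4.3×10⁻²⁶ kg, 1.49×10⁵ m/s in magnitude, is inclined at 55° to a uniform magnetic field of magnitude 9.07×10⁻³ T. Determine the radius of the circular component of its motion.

r ≈ 1.21 m

v⊥ = v sinθ = 1.49×10⁵·sin55° ≈ 1.221×10⁵ m/s.
r = m v⊥/(|q|B) = (4.3×10⁻²⁶)(1.221×10⁵)/((4.8×10⁻¹⁹)(9.07×10⁻³)) ≈ 1.21 m.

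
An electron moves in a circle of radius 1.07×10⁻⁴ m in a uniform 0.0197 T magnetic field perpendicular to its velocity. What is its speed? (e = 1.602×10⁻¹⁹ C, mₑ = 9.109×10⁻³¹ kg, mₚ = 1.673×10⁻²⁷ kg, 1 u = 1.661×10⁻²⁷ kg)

v ≈ 3.71×10⁵ m/s

From |q|vB = mv²/r, v = |q|Br/m.
v = (1.602×10⁻¹⁹)(0.0197)(1.07×10⁻⁴)/9.109×10⁻³¹ ≈ 3.71×10⁵ m/s.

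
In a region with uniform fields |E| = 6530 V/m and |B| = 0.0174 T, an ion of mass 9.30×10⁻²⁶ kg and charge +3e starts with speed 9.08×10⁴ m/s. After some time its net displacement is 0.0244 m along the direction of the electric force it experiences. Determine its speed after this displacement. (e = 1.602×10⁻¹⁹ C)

v_f ≈ 9.95×10⁴ m/s

B does no work; ΔKE = |q|E d.
½mv_f² = ½mv₀² + |q|Ed = ½(9.30×10⁻²⁶)(9.08×10⁴)² + (4.806×10⁻¹⁹)(6530)(0.0244) ≈ 3.834×10⁻¹⁶ J + 7.657×10⁻¹⁷ J ≈ 4.600×10⁻¹⁶ J.
v_f = √(2·4.600×10⁻¹⁶/9.30×10⁻²⁶) ≈ 9.95×10⁴ m/s.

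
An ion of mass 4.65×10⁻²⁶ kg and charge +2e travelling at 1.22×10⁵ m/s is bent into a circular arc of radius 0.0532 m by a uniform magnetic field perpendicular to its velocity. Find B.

From |q|vB = mv²/r, B = mv/(|q|r).
B = (4.65×10⁻²⁶)(1.22×10⁵)/((3.204×10⁻¹⁹)(0.0532)) ≈ 0.333 T.

B ≈ 0.333 T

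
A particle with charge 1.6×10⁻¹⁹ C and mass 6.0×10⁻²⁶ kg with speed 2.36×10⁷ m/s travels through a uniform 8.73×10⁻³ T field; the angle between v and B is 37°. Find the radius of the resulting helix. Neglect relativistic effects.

r ≈ 610 m

v⊥ = v sinθ = 2.36×10⁷·sin37° ≈ 1.420×10⁷ m/s.
r = m v⊥/(|q|B) = (6.0×10⁻²⁶)(1.420×10⁷)/((1.6×10⁻¹⁹)(8.73×10⁻³)) ≈ 610 m.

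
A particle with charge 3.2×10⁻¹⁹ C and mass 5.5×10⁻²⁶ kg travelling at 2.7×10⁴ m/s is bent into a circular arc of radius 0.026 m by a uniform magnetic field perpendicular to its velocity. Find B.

From |q|vB = mv²/r, B = mv/(|q|r).
B = (5.5×10⁻²⁶)(2.7×10⁴)/((3.2×10⁻¹⁹)(0.026)) ≈ 0.18 T.

B ≈ 0.18 T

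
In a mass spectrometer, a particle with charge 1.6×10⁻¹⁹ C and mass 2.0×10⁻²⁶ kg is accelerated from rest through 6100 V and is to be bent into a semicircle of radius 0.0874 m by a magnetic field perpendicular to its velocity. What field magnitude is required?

v = √(2|q|V/m) = √(2·1.6×10⁻¹⁹·6100/2.0×10⁻²⁶) ≈ 3.124×10⁵ m/s.
B = mv/(|q|r) = (2.0×10⁻²⁶)(3.124×10⁵)/((1.6×10⁻¹⁹)(0.0874)) ≈ 0.447 T.

B ≈ 0.447 T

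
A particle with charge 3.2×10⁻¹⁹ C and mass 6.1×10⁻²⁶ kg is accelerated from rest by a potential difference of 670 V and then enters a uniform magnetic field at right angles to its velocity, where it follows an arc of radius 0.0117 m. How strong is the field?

B ≈ 1.37 T

v = √(2|q|V/m) = √(2·3.2×10⁻¹⁹·670/6.1×10⁻²⁶) ≈ 8.384×10⁴ m/s.
B = mv/(|q|r) = (6.1×10⁻²⁶)(8.384×10⁴)/((3.2×10⁻¹⁹)(0.0117)) ≈ 1.37 T.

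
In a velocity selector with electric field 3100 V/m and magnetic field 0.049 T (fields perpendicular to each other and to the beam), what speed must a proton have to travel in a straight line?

For undeflected motion the electric and magnetic forces balance: qE = qvB.
v = E/B = 3100/0.049 = 6.3×10⁴ m/s.
The result is independent of the particle's charge and mass.

v = 6.3×10⁴ m/s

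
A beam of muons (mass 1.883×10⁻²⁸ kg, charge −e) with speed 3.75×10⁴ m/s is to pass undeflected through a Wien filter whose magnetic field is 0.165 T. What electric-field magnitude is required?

For straight-line motion qE = qvB, so E = vB.
E = 3.75×10⁴ × 0.165 = 6190 V/m.

E = 6190 V/m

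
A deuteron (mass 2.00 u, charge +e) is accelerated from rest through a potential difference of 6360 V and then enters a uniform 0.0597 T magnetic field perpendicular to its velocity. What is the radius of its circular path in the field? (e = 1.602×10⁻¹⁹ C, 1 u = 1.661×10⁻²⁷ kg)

Acceleration: |q|V = ½mv² ⇒ v = √(2|q|V/m) = √(2·1.602×10⁻¹⁹·6360/3.322×10⁻²⁷) ≈ 7.832×10⁵ m/s.
In the field: r = mv/(|q|B) = (3.322×10⁻²⁷)(7.832×10⁵)/((1.602×10⁻¹⁹)(0.0597)) ≈ 0.272 m.

r ≈ 0.272 m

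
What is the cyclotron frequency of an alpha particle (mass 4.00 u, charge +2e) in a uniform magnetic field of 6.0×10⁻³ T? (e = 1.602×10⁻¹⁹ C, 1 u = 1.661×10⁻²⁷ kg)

f ≈ 4.6×10⁴ Hz

f = |q|B/(2πm).
f = (3.204×10⁻¹⁹)(6.0×10⁻³)/(2π·6.644×10⁻²⁷) ≈ 4.6×10⁴ Hz.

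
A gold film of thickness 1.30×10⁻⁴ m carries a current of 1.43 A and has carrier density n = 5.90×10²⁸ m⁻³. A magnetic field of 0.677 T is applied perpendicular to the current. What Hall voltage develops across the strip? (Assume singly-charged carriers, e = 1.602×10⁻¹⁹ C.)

V_H ≈ 7.88×10⁻⁷ V

V_H = IB/(n e t).
V_H = (1.43)(0.677)/((5.90×10²⁸)(1.602×10⁻¹⁹)(1.30×10⁻⁴)) ≈ 7.88×10⁻⁷ V.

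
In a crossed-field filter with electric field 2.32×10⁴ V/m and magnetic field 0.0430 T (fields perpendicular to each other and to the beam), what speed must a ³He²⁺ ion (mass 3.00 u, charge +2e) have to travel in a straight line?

v = 5.40×10⁵ m/s

For undeflected motion the electric and magnetic forces balance: qE = qvB.
v = E/B = 2.32×10⁴/0.0430 = 5.40×10⁵ m/s.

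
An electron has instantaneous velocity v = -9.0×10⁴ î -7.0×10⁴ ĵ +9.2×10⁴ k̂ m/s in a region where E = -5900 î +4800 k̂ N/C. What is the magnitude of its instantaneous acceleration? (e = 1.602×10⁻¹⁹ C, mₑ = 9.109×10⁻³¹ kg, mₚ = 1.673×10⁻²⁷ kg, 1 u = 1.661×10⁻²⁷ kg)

|a| ≈ 1.34×10¹⁵ m/s²

Only an electric field acts, so F = qE = (−1.602×10⁻¹⁹ C)·(-5900, 0, 4800) = (9.45×10⁻¹⁶, 0, -7.69×10⁻¹⁶) N.
|a| = |F|/m = 1.218×10⁻¹⁵/9.109×10⁻³¹ ≈ 1.34×10¹⁵ m/s².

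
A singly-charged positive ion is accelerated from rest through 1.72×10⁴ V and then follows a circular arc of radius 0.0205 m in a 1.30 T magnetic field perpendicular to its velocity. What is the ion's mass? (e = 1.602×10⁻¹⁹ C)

m ≈ 3.31×10⁻²⁷ kg

Combine |q|V = ½mv² and r = mv/(|q|B): eliminate v to get m = qB²r²/(2V).
m = (1.602×10⁻¹⁹)(1.30)²(0.0205)²/(2·1.72×10⁴) ≈ 3.31×10⁻²⁷ kg.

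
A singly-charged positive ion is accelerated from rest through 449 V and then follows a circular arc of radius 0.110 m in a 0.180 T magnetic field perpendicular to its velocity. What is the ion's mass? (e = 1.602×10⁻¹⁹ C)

m ≈ 6.99×10⁻²⁶ kg

Combine |q|V = ½mv² and r = mv/(|q|B): eliminate v to get m = qB²r²/(2V).
m = (1.602×10⁻¹⁹)(0.180)²(0.110)²/(2·449) ≈ 6.99×10⁻²⁶ kg.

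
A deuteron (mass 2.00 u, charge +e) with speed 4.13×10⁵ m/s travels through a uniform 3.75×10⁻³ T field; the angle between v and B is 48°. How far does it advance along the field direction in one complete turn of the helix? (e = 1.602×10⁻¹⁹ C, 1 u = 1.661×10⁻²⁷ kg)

p ≈ 9.60 m

v∥ = v cosθ = 4.13×10⁵·cos48° ≈ 2.764×10⁵ m/s.
T = 2πm/(|q|B) = 2π(3.322×10⁻²⁷)/((1.602×10⁻¹⁹)(3.75×10⁻³)) ≈ 3.474×10⁻⁵ s.
pitch = v∥ T = (2.764×10⁵)(3.474×10⁻⁵) ≈ 9.60 m.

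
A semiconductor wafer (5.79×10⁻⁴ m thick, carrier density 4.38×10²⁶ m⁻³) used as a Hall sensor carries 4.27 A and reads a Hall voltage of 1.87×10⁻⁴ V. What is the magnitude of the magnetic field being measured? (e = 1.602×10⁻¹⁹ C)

B ≈ 1.78 T

From V_H = IB/(n e t), B = V_H n e t / I.
B = (1.87×10⁻⁴)(4.38×10²⁶)(1.602×10⁻¹⁹)(5.79×10⁻⁴)/4.27 ≈ 1.78 T.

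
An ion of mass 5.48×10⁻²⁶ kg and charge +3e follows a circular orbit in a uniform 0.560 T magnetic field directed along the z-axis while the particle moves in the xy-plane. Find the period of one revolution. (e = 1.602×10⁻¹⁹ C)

T ≈ 1.28×10⁻⁶ s

The cyclotron period depends only on m, q, B: T = 2πm/(|q|B).
T = 2π(5.48×10⁻²⁶)/((4.806×10⁻¹⁹)(0.560)) ≈ 1.28×10⁻⁶ s.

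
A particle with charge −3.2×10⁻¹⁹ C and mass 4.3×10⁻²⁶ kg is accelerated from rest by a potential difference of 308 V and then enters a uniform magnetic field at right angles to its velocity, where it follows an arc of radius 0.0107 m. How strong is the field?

B ≈ 0.850 T

v = √(2|q|V/m) = √(2·3.2×10⁻¹⁹·308/4.3×10⁻²⁶) ≈ 6.771×10⁴ m/s.
B = mv/(|q|r) = (4.3×10⁻²⁶)(6.771×10⁴)/((3.2×10⁻¹⁹)(0.0107)) ≈ 0.850 T.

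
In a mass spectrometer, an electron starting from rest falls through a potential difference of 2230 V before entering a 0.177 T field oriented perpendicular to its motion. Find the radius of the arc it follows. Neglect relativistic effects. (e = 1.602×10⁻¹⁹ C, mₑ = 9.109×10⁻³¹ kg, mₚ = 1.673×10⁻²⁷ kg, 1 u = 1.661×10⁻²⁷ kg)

r ≈ 9.00×10⁻⁴ m

Acceleration: |q|V = ½mv² ⇒ v = √(2|q|V/m) = √(2·1.602×10⁻¹⁹·2230/9.109×10⁻³¹) ≈ 2.801×10⁷ m/s.
In the field: r = mv/(|q|B) = (9.109×10⁻³¹)(2.801×10⁷)/((1.602×10⁻¹⁹)(0.177)) ≈ 9.00×10⁻⁴ m.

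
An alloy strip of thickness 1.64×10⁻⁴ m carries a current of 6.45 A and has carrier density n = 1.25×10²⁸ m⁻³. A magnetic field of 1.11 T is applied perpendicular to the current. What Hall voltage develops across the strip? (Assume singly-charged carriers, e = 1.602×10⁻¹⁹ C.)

V_H ≈ 2.18×10⁻⁵ V

V_H = IB/(n e t).
V_H = (6.45)(1.11)/((1.25×10²⁸)(1.602×10⁻¹⁹)(1.64×10⁻⁴)) ≈ 2.18×10⁻⁵ V.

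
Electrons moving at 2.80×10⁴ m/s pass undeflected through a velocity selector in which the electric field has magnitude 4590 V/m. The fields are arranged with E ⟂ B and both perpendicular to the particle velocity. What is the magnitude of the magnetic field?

B = 0.164 T

Balance of forces in the selector: qE = qvB ⇒ B = E/v.
B = 4590/2.80×10⁴ = 0.164 T.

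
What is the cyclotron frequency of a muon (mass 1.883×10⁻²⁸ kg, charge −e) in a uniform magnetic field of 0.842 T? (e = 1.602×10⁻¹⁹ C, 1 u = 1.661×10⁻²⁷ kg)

f ≈ 1.14×10⁸ Hz

f = |q|B/(2πm).
f = (1.602×10⁻¹⁹)(0.842)/(2π·1.883×10⁻²⁸) ≈ 1.14×10⁸ Hz.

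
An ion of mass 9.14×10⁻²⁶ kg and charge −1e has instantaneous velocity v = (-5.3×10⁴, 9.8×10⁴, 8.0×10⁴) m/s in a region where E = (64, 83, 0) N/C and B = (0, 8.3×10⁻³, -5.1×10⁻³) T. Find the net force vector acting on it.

v×B = (-1160, -270, -440) N/C.
E + v×B = (-1100, -187, -440) N/C.
F = q(E + v×B) = (−1.602×10⁻¹⁹ C)·(-1100, -187, -440) = (1.76×10⁻¹⁶, 3.00×10⁻¹⁷, 7.05×10⁻¹⁷) N.

F ≈ (1.76×10⁻¹⁶, 3.00×10⁻¹⁷, 7.05×10⁻¹⁷) N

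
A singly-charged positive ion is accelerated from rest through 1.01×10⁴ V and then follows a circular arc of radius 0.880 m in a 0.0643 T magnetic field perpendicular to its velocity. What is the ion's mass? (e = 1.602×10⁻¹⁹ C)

m ≈ 2.54×10⁻²⁶ kg

Combine |q|V = ½mv² and r = mv/(|q|B): eliminate v to get m = qB²r²/(2V).
m = (1.602×10⁻¹⁹)(0.0643)²(0.880)²/(2·1.01×10⁴) ≈ 2.54×10⁻²⁶ kg.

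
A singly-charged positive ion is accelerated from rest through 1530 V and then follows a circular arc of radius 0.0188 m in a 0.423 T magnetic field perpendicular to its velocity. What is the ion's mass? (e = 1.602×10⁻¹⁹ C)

Combine |q|V = ½mv² and r = mv/(|q|B): eliminate v to get m = qB²r²/(2V).
m = (1.602×10⁻¹⁹)(0.423)²(0.0188)²/(2·1530) ≈ 3.31×10⁻²⁷ kg.

m ≈ 3.31×10⁻²⁷ kg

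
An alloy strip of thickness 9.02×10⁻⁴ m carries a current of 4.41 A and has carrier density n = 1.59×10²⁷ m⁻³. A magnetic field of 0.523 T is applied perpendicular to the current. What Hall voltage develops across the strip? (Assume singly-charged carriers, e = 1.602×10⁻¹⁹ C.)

V_H = IB/(n e t).
V_H = (4.41)(0.523)/((1.59×10²⁷)(1.602×10⁻¹⁹)(9.02×10⁻⁴)) ≈ 1.00×10⁻⁵ V.

V_H ≈ 1.00×10⁻⁵ V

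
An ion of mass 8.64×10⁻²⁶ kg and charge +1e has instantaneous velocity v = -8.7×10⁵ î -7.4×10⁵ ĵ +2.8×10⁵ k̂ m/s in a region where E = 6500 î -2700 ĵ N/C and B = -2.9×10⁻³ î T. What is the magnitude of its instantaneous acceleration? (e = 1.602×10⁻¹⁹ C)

|a| ≈ 1.43×10¹⁰ m/s²

v×B = (0, -812, -2150) N/C.
E + v×B = (6500, -3510, -2150) N/C.
F = q(E + v×B) = (1.602×10⁻¹⁹ C)·(6500, -3510, -2150) = (1.04×10⁻¹⁵, -5.63×10⁻¹⁶, -3.44×10⁻¹⁶) N.
|a| = |F|/m = 1.232×10⁻¹⁵/8.64×10⁻²⁶ ≈ 1.43×10¹⁰ m/s².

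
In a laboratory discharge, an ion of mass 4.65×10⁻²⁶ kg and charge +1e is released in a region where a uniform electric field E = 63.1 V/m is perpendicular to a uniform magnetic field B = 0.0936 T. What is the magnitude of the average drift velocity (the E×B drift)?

v_d ≈ 674 m/s

In crossed fields the guiding centre drifts at v_d = |E×B|/B² = E/B, independent of charge and mass.
v_d = 63.1/0.0936 = 674 m/s.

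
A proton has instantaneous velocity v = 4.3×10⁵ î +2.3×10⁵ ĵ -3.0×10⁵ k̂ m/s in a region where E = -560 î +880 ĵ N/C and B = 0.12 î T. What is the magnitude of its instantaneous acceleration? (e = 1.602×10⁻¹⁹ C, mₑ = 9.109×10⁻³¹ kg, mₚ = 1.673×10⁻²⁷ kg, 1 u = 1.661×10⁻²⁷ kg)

v×B = (0, -3.60×10⁴, -2.76×10⁴) N/C.
E + v×B = (-560, -3.51×10⁴, -2.76×10⁴) N/C.
F = q(E + v×B) = (1.602×10⁻¹⁹ C)·(-560, -3.51×10⁴, -2.76×10⁴) = (-8.97×10⁻¹⁷, -5.63×10⁻¹⁵, -4.42×10⁻¹⁵) N.
|a| = |F|/m = 7.156×10⁻¹⁵/1.673×10⁻²⁷ ≈ 4.28×10¹² m/s².

|a| ≈ 4.28×10¹² m/s²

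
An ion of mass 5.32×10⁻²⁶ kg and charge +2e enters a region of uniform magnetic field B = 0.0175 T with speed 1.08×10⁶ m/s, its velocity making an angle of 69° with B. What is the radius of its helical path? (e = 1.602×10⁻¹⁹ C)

v⊥ = v sinθ = 1.08×10⁶·sin69° ≈ 1.008×10⁶ m/s.
r = m v⊥/(|q|B) = (5.32×10⁻²⁶)(1.008×10⁶)/((3.204×10⁻¹⁹)(0.0175)) ≈ 9.57 m.

r ≈ 9.57 m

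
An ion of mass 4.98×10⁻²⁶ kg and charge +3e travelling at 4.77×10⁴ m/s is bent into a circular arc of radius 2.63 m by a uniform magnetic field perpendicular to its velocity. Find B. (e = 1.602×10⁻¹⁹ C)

From |q|vB = mv²/r, B = mv/(|q|r).
B = (4.98×10⁻²⁶)(4.77×10⁴)/((4.806×10⁻¹⁹)(2.63)) ≈ 1.88×10⁻³ T.

B ≈ 1.88×10⁻³ T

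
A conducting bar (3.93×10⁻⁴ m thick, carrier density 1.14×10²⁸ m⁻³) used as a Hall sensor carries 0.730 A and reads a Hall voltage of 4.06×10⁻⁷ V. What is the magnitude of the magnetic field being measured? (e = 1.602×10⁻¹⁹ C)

B ≈ 0.399 T

From V_H = IB/(n e t), B = V_H n e t / I.
B = (4.06×10⁻⁷)(1.14×10²⁸)(1.602×10⁻¹⁹)(3.93×10⁻⁴)/0.730 ≈ 0.399 T.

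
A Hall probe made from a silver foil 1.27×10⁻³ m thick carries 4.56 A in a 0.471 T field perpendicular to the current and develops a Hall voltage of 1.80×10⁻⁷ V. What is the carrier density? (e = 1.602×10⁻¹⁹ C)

n ≈ 5.86×10²⁸ m⁻³

From V_H = IB/(n e t), n = IB/(V_H e t).
n = (4.56)(0.471)/((1.80×10⁻⁷)(1.602×10⁻¹⁹)(1.27×10⁻³)) ≈ 5.86×10²⁸ m⁻³.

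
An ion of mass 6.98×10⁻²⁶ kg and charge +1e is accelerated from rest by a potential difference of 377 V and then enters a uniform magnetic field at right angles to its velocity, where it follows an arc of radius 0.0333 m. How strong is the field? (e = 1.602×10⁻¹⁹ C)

B ≈ 0.544 T

v = √(2|q|V/m) = √(2·1.602×10⁻¹⁹·377/6.98×10⁻²⁶) ≈ 4.160×10⁴ m/s.
B = mv/(|q|r) = (6.98×10⁻²⁶)(4.160×10⁴)/((1.602×10⁻¹⁹)(0.0333)) ≈ 0.544 T.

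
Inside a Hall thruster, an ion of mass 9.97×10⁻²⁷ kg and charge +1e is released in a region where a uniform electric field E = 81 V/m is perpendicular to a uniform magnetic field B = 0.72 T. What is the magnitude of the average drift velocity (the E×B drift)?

v_d ≈ 110 m/s

The steady drift has the magnetic force balancing the electric force, so v_d = E/B.
v_d = 81/0.72 = 110 m/s.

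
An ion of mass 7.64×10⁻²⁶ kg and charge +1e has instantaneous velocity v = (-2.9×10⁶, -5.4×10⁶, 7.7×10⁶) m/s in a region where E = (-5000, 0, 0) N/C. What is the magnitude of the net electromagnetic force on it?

|F| ≈ 8.01×10⁻¹⁶ N

Only an electric field acts, so F = qE = (1.602×10⁻¹⁹ C)·(-5000, 0, 0) = (-8.01×10⁻¹⁶, 0, 0) N.
|F| = 8.01×10⁻¹⁶ N.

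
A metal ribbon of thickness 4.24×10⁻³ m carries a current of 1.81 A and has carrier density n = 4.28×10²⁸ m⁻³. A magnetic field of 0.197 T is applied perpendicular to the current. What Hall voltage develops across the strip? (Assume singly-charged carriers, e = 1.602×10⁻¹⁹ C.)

V_H = IB/(n e t).
V_H = (1.81)(0.197)/((4.28×10²⁸)(1.602×10⁻¹⁹)(4.24×10⁻³)) ≈ 1.23×10⁻⁸ V.

V_H ≈ 1.23×10⁻⁸ V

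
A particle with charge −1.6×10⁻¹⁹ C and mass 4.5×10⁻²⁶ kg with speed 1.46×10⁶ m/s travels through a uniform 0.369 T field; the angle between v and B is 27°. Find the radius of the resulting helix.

v⊥ = v sinθ = 1.46×10⁶·sin27° ≈ 6.628×10⁵ m/s.
r = m v⊥/(|q|B) = (4.5×10⁻²⁶)(6.628×10⁵)/((1.6×10⁻¹⁹)(0.369)) ≈ 0.505 m.

r ≈ 0.505 m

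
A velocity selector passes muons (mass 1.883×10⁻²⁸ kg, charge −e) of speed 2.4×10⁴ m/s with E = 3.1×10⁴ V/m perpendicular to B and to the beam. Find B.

Balance of forces in the selector: qE = qvB ⇒ B = E/v.
B = 3.1×10⁴/2.4×10⁴ = 1.3 T.

B = 1.3 T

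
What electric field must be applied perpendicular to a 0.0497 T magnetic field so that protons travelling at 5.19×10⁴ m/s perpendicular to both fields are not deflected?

E = 2580 V/m

For straight-line motion qE = qvB, so E = vB.
E = 5.19×10⁴ × 0.0497 = 2580 V/m.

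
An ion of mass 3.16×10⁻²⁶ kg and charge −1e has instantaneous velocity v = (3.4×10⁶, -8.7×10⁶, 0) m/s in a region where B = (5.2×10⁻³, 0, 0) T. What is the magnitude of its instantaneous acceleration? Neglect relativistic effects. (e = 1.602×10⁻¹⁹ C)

v×B = (0, 0, 4.52×10⁴) N/C.
F = q v×B = (−1.602×10⁻¹⁹ C)·(0, 0, 4.52×10⁴) = (0, 0, -7.25×10⁻¹⁵) N.
|a| = |F|/m = 7.247×10⁻¹⁵/3.16×10⁻²⁶ ≈ 2.29×10¹¹ m/s².

|a| ≈ 2.29×10¹¹ m/s²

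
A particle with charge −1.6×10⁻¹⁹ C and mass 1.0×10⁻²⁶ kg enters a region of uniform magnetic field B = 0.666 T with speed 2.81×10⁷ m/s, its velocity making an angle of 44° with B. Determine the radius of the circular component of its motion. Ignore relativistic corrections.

v⊥ = v sinθ = 2.81×10⁷·sin44° ≈ 1.952×10⁷ m/s.
r = m v⊥/(|q|B) = (1.0×10⁻²⁶)(1.952×10⁷)/((1.6×10⁻¹⁹)(0.666)) ≈ 1.83 m.

r ≈ 1.83 m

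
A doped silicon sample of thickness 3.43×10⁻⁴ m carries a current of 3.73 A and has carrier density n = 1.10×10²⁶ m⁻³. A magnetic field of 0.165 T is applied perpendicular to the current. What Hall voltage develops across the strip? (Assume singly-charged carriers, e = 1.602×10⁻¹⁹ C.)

V_H = IB/(n e t).
V_H = (3.73)(0.165)/((1.10×10²⁶)(1.602×10⁻¹⁹)(3.43×10⁻⁴)) ≈ 1.02×10⁻⁴ V.

V_H ≈ 1.02×10⁻⁴ V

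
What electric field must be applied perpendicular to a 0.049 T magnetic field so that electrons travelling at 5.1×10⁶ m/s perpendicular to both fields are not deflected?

E = 2.5×10⁵ V/m

For straight-line motion qE = qvB, so E = vB.
E = 5.1×10⁶ × 0.049 = 2.5×10⁵ V/m.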